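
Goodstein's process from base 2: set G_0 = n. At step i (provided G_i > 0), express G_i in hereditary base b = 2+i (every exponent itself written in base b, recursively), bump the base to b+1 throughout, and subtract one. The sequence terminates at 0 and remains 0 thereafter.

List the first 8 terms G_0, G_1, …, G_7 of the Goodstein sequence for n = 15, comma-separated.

G_0 = 15. HB_2(15) = 2^(2 + 1) + 2^2 + 2 + 1. Bump = 112. G_1 = 111.
G_1 = 111. HB_3(111) = 3^(3 + 1) + 3^3 + 3. Bump = 1284. G_2 = 1283.
G_2 = 1283. HB_4(1283) = 4^(4 + 1) + 4^4 + 3. Bump = 18753. G_3 = 18752.
G_3 = 18752. HB_5(18752) = 5^(5 + 1) + 5^5 + 2. Bump = 326594. G_4 = 326593.
G_4 = 326593. HB_6(326593) = 6^(6 + 1) + 6^6 + 1. Bump = 6588345. G_5 = 6588344.
G_5 = 6588344. HB_7(6588344) = 7^(7 + 1) + 7^7. Bump = 150994944. G_6 = 150994943.
G_6 = 150994943. HB_8(150994943) = 8^(8 + 1) + 7·8^7 + 7·8^6 + 7·8^5 + 7·8^4 + 7·8^3 + 7·8^2 + 7·8 + 7. Bump = 3524450281. G_7 = 3524450280.

15, 111, 1283, 18752, 326593, 6588344, 150994943, 3524450280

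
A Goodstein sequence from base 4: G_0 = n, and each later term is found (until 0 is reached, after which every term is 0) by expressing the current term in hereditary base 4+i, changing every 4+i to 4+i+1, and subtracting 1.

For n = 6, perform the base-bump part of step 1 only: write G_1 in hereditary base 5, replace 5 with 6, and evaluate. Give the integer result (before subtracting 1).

(0) 6|_4 = 4 + 2 ↦ 5 + 2|_5 = 7 ⇒ 6
(1) 6|_5 = 5 + 1 ↦ 6 + 1|_6 = 7 ⇒ 6

7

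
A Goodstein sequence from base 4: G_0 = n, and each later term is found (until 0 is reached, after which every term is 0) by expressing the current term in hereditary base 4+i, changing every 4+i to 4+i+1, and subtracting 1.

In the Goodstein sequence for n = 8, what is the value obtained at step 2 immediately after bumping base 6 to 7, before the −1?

step 0: 8 = 2·4; sub 5 for 4: 2·5; = 10; G_1 = 10−1 = 9
step 1: 9 = 5 + 4; sub 6 for 5: 6 + 4; = 10; G_2 = 10−1 = 9
step 2: 9 = 6 + 3; sub 7 for 6: 7 + 3; = 10; G_3 = 10−1 = 9

10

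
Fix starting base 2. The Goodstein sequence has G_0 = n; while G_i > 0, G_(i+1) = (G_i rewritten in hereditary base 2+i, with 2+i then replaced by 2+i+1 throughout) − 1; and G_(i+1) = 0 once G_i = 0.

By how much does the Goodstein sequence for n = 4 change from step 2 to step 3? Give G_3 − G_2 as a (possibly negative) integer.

G_0=4  [base 2] 2^2  →[2↦3]→  3^3 = 27  −1 ⇒ G_1=26
G_1=26  [base 3] 2·3^2 + 2·3 + 2  →[3↦4]→  2·4^2 + 2·4 + 2 = 42  −1 ⇒ G_2=41
G_2=41  [base 4] 2·4^2 + 2·4 + 1  →[4↦5]→  2·5^2 + 2·5 + 1 = 61  −1 ⇒ G_3=60

19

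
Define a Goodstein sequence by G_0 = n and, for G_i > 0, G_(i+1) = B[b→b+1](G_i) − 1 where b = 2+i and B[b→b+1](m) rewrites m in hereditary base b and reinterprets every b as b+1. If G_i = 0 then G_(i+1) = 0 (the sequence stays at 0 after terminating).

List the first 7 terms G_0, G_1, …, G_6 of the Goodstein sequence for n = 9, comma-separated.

9, 81, 1023, 9842, 140743, 2471826, 50333399

base 2: 9 = 2^(2 + 1) + 1; at 3: 3^(3 + 1) + 1 = 82; next = 81
base 3: 81 = 3^(3 + 1); at 4: 4^(4 + 1) = 1024; next = 1023
base 4: 1023 = 3·4^4 + 3·4^3 + 3·4^2 + 3·4 + 3; at 5: 3·5^5 + 3·5^3 + 3·5^2 + 3·5 + 3 = 9843; next = 9842
base 5: 9842 = 3·5^5 + 3·5^3 + 3·5^2 + 3·5 + 2; at 6: 3·6^6 + 3·6^3 + 3·6^2 + 3·6 + 2 = 140744; next = 140743
base 6: 140743 = 3·6^6 + 3·6^3 + 3·6^2 + 3·6 + 1; at 7: 3·7^7 + 3·7^3 + 3·7^2 + 3·7 + 1 = 2471827; next = 2471826
base 7: 2471826 = 3·7^7 + 3·7^3 + 3·7^2 + 3·7; at 8: 3·8^8 + 3·8^3 + 3·8^2 + 3·8 = 50333400; next = 50333399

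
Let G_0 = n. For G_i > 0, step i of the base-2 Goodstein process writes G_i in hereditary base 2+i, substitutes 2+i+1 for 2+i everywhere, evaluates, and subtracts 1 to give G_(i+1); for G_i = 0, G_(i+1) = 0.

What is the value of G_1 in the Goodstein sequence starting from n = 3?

[0] 3 ≡ 2 + 1 (base 2). Lift 3: 4. −1: 3.
[1] 3 ≡ 3 (base 3). Lift 4: 4. −1: 3.

3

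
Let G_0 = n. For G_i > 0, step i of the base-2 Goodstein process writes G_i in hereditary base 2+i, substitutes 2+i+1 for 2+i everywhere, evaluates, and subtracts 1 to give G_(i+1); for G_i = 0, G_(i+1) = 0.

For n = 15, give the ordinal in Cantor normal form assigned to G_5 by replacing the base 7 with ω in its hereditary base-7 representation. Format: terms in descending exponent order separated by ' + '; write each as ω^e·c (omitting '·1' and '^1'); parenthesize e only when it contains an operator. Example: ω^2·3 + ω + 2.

step 0: 15 = 2^(2 + 1) + 2^2 + 2 + 1; sub 3 for 2: 3^(3 + 1) + 3^3 + 3 + 1; = 112; G_1 = 112−1 = 111
step 1: 111 = 3^(3 + 1) + 3^3 + 3; sub 4 for 3: 4^(4 + 1) + 4^4 + 4; = 1284; G_2 = 1284−1 = 1283
step 2: 1283 = 4^(4 + 1) + 4^4 + 3; sub 5 for 4: 5^(5 + 1) + 5^5 + 3; = 18753; G_3 = 18753−1 = 18752
step 3: 18752 = 5^(5 + 1) + 5^5 + 2; sub 6 for 5: 6^(6 + 1) + 6^6 + 2; = 326594; G_4 = 326594−1 = 326593
step 4: 326593 = 6^(6 + 1) + 6^6 + 1; sub 7 for 6: 7^(7 + 1) + 7^7 + 1; = 6588345; G_5 = 6588345−1 = 6588344
step 5: 6588344 = 7^(7 + 1) + 7^7; sub 8 for 7: 8^(8 + 1) + 8^8; = 150994944; G_6 = 150994944−1 = 150994943

ω^(ω + 1) + ω^ω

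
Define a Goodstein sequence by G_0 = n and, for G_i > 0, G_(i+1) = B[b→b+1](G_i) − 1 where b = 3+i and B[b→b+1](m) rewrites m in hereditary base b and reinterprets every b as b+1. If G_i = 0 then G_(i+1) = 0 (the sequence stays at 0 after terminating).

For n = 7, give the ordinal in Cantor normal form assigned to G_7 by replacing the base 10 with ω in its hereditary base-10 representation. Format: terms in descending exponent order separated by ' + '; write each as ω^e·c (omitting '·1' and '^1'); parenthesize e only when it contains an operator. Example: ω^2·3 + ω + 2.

9

(0) 7|_3 = 2·3 + 1 ↦ 2·4 + 1|_4 = 9 ⇒ 8
(1) 8|_4 = 2·4 ↦ 2·5|_5 = 10 ⇒ 9
(2) 9|_5 = 5 + 4 ↦ 6 + 4|_6 = 10 ⇒ 9
(3) 9|_6 = 6 + 3 ↦ 7 + 3|_7 = 10 ⇒ 9
(4) 9|_7 = 7 + 2 ↦ 8 + 2|_8 = 10 ⇒ 9
(5) 9|_8 = 8 + 1 ↦ 9 + 1|_9 = 10 ⇒ 9
(6) 9|_9 = 9 ↦ 10|_10 = 10 ⇒ 9
(7) 9|_10 = 9 ↦ 9|_11 = 9 ⇒ 8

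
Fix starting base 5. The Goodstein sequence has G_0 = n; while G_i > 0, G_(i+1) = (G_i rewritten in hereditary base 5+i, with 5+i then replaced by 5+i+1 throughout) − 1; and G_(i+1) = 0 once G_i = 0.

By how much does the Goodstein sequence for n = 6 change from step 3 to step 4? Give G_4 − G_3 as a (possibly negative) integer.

-1

(0) 6|_5 = 5 + 1 ↦ 6 + 1|_6 = 7 ⇒ 6
(1) 6|_6 = 6 ↦ 7|_7 = 7 ⇒ 6
(2) 6|_7 = 6 ↦ 6|_8 = 6 ⇒ 5
(3) 5|_8 = 5 ↦ 5|_9 = 5 ⇒ 4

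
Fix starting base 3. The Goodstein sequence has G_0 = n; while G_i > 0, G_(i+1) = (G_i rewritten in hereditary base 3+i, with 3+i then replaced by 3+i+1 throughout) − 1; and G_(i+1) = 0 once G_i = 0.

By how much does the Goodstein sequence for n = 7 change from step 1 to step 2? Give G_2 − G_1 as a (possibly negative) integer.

[0] 7 ≡ 2·3 + 1 (base 3). Lift 4: 9. −1: 8.
[1] 8 ≡ 2·4 (base 4). Lift 5: 10. −1: 9.

1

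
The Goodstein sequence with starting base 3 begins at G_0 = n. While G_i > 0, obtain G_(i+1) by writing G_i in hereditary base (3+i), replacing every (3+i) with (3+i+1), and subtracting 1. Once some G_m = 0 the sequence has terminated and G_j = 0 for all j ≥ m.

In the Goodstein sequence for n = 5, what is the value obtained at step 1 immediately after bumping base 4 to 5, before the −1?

(0) 5|_3 = 3 + 2 ↦ 4 + 2|_4 = 6 ⇒ 5
(1) 5|_4 = 4 + 1 ↦ 5 + 1|_5 = 6 ⇒ 5

6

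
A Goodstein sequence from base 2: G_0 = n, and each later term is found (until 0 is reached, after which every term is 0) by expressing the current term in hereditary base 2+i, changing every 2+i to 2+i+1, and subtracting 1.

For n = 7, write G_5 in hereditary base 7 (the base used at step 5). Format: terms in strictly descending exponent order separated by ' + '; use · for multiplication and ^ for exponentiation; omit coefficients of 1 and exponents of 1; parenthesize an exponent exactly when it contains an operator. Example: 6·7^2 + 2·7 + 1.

i=0: 7 = 2^2 + 2 + 1 (b=2); 2→3: 3^3 + 3 + 1 = 31; 31−1 = 30
i=1: 30 = 3^3 + 3 (b=3); 3→4: 4^4 + 4 = 260; 260−1 = 259
i=2: 259 = 4^4 + 3 (b=4); 4→5: 5^5 + 3 = 3128; 3128−1 = 3127
i=3: 3127 = 5^5 + 2 (b=5); 5→6: 6^6 + 2 = 46658; 46658−1 = 46657
i=4: 46657 = 6^6 + 1 (b=6); 6→7: 7^7 + 1 = 823544; 823544−1 = 823543

7^7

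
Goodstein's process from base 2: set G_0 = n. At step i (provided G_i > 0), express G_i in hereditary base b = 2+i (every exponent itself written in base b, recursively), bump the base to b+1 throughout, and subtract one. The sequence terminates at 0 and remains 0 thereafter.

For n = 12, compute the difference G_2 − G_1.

958

step 0: 12 = 2^(2 + 1) + 2^2; sub 3 for 2: 3^(3 + 1) + 3^3; = 108; G_1 = 108−1 = 107
step 1: 107 = 3^(3 + 1) + 2·3^2 + 2·3 + 2; sub 4 for 3: 4^(4 + 1) + 2·4^2 + 2·4 + 2; = 1066; G_2 = 1066−1 = 1065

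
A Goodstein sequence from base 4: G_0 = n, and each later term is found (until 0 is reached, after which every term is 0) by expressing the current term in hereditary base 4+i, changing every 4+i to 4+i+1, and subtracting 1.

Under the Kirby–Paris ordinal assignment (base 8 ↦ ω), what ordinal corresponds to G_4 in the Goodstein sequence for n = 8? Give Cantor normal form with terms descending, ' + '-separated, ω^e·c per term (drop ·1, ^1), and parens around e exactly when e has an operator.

i=0: 8 = 2·4 (b=4); 4→5: 2·5 = 10; 10−1 = 9
i=1: 9 = 5 + 4 (b=5); 5→6: 6 + 4 = 10; 10−1 = 9
i=2: 9 = 6 + 3 (b=6); 6→7: 7 + 3 = 10; 10−1 = 9
i=3: 9 = 7 + 2 (b=7); 7→8: 8 + 2 = 10; 10−1 = 9
i=4: 9 = 8 + 1 (b=8); 8→9: 9 + 1 = 10; 10−1 = 9

ω + 1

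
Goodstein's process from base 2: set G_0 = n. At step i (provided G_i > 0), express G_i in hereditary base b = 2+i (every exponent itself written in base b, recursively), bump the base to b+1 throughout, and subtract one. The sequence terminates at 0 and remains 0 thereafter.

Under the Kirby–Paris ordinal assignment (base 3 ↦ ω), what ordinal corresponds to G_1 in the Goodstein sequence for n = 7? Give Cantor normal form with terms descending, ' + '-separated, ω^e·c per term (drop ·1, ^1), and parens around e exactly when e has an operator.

ω^ω + ω

step 0: 7 = 2^2 + 2 + 1; sub 3 for 2: 3^3 + 3 + 1; = 31; G_1 = 31−1 = 30
step 1: 30 = 3^3 + 3; sub 4 for 3: 4^4 + 4; = 260; G_2 = 260−1 = 259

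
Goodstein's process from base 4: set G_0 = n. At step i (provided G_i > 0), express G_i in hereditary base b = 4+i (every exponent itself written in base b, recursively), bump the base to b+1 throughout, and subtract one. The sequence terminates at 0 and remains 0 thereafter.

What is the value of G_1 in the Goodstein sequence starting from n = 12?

14

G_0=12  [base 4] 3·4  →[4↦5]→  3·5 = 15  −1 ⇒ G_1=14
G_1=14  [base 5] 2·5 + 4  →[5↦6]→  2·6 + 4 = 16  −1 ⇒ G_2=15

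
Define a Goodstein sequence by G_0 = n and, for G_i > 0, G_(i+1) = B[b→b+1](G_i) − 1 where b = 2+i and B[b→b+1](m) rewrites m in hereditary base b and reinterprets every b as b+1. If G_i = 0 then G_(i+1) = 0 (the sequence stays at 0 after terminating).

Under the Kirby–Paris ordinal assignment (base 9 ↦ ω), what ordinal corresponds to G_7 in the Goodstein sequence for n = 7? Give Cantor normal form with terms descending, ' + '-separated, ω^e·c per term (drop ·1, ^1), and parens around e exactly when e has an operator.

[0] 7 ≡ 2^2 + 2 + 1 (base 2). Lift 3: 31. −1: 30.
[1] 30 ≡ 3^3 + 3 (base 3). Lift 4: 260. −1: 259.
[2] 259 ≡ 4^4 + 3 (base 4). Lift 5: 3128. −1: 3127.
[3] 3127 ≡ 5^5 + 2 (base 5). Lift 6: 46658. −1: 46657.
[4] 46657 ≡ 6^6 + 1 (base 6). Lift 7: 823544. −1: 823543.
[5] 823543 ≡ 7^7 (base 7). Lift 8: 16777216. −1: 16777215.
[6] 16777215 ≡ 7·8^7 + 7·8^6 + 7·8^5 + 7·8^4 + 7·8^3 + 7·8^2 + 7·8 + 7 (base 8). Lift 9: 37665880. −1: 37665879.

ω^7·7 + ω^6·7 + ω^5·7 + ω^4·7 + ω^3·7 + ω^2·7 + ω·7 + 6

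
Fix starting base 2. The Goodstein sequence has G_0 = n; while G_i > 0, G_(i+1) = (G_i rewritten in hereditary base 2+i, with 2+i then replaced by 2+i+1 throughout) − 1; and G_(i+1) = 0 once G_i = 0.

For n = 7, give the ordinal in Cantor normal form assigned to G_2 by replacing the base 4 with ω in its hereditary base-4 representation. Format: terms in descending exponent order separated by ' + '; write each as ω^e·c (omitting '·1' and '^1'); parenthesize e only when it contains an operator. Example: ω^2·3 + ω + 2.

(0) 7|_2 = 2^2 + 2 + 1 ↦ 3^3 + 3 + 1|_3 = 31 ⇒ 30
(1) 30|_3 = 3^3 + 3 ↦ 4^4 + 4|_4 = 260 ⇒ 259
(2) 259|_4 = 4^4 + 3 ↦ 5^5 + 3|_5 = 3128 ⇒ 3127

ω^ω + 3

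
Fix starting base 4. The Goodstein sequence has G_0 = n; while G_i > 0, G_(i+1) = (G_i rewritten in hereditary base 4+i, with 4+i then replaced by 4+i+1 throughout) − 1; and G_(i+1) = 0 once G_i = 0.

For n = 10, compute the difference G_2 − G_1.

1

(0) 10|_4 = 2·4 + 2 ↦ 2·5 + 2|_5 = 12 ⇒ 11
(1) 11|_5 = 2·5 + 1 ↦ 2·6 + 1|_6 = 13 ⇒ 12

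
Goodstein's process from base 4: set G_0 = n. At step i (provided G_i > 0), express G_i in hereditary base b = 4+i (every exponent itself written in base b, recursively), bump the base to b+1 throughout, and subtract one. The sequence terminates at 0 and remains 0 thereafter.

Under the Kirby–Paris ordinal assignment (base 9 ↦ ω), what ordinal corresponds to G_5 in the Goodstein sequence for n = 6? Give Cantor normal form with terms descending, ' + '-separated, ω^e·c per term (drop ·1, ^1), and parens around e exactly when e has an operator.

4

G_0=6  [base 4] 4 + 2  →[4↦5]→  5 + 2 = 7  −1 ⇒ G_1=6
G_1=6  [base 5] 5 + 1  →[5↦6]→  6 + 1 = 7  −1 ⇒ G_2=6
G_2=6  [base 6] 6  →[6↦7]→  7 = 7  −1 ⇒ G_3=6
G_3=6  [base 7] 6  →[7↦8]→  6 = 6  −1 ⇒ G_4=5
G_4=5  [base 8] 5  →[8↦9]→  5 = 5  −1 ⇒ G_5=4
G_5=4  [base 9] 4  →[9↦10]→  4 = 4  −1 ⇒ G_6=3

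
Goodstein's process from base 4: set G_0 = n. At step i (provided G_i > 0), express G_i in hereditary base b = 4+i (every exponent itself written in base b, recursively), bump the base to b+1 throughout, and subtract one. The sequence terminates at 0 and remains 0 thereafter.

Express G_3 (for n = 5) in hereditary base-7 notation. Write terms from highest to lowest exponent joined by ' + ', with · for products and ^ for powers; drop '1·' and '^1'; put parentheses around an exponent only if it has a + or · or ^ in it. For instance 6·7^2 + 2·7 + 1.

(0) 5|_4 = 4 + 1 ↦ 5 + 1|_5 = 6 ⇒ 5
(1) 5|_5 = 5 ↦ 6|_6 = 6 ⇒ 5
(2) 5|_6 = 5 ↦ 5|_7 = 5 ⇒ 4

4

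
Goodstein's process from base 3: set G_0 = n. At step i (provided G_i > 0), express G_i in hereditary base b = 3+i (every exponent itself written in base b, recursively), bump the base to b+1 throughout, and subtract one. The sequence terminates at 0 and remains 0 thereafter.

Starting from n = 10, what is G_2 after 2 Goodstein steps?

24

[0] 10 ≡ 3^2 + 1 (base 3). Lift 4: 17. −1: 16.
[1] 16 ≡ 4^2 (base 4). Lift 5: 25. −1: 24.
[2] 24 ≡ 4·5 + 4 (base 5). Lift 6: 28. −1: 27.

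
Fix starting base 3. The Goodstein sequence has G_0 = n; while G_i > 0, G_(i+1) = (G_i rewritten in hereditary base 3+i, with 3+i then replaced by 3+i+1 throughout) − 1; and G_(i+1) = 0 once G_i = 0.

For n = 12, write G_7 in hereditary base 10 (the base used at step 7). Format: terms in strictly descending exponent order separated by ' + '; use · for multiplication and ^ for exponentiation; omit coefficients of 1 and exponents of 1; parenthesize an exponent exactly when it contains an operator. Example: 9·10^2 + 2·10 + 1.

7·10 + 5

step 0: 12 = 3^2 + 3; sub 4 for 3: 4^2 + 4; = 20; G_1 = 20−1 = 19
step 1: 19 = 4^2 + 3; sub 5 for 4: 5^2 + 3; = 28; G_2 = 28−1 = 27
step 2: 27 = 5^2 + 2; sub 6 for 5: 6^2 + 2; = 38; G_3 = 38−1 = 37
step 3: 37 = 6^2 + 1; sub 7 for 6: 7^2 + 1; = 50; G_4 = 50−1 = 49
step 4: 49 = 7^2; sub 8 for 7: 8^2; = 64; G_5 = 64−1 = 63
step 5: 63 = 7·8 + 7; sub 9 for 8: 7·9 + 7; = 70; G_6 = 70−1 = 69
step 6: 69 = 7·9 + 6; sub 10 for 9: 7·10 + 6; = 76; G_7 = 76−1 = 75
step 7: 75 = 7·10 + 5; sub 11 for 10: 7·11 + 5; = 82; G_8 = 82−1 = 81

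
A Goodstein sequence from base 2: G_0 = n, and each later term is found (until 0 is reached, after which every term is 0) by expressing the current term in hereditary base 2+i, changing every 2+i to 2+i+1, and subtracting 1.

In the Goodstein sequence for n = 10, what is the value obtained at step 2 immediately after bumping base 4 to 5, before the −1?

10 —HB2→ 2^(2 + 1) + 2 —bump→ 3^(3 + 1) + 3 = 84 —(−1)→ 83
83 —HB3→ 3^(3 + 1) + 2 —bump→ 4^(4 + 1) + 2 = 1026 —(−1)→ 1025

15626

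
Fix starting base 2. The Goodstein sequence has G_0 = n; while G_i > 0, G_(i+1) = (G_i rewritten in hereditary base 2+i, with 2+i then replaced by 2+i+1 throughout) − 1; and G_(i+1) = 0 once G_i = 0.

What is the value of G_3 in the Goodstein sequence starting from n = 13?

i=0: 13 = 2^(2 + 1) + 2^2 + 1 (b=2); 2→3: 3^(3 + 1) + 3^3 + 1 = 109; 109−1 = 108
i=1: 108 = 3^(3 + 1) + 3^3 (b=3); 3→4: 4^(4 + 1) + 4^4 = 1280; 1280−1 = 1279
i=2: 1279 = 4^(4 + 1) + 3·4^3 + 3·4^2 + 3·4 + 3 (b=4); 4→5: 5^(5 + 1) + 3·5^3 + 3·5^2 + 3·5 + 3 = 16093; 16093−1 = 16092

16092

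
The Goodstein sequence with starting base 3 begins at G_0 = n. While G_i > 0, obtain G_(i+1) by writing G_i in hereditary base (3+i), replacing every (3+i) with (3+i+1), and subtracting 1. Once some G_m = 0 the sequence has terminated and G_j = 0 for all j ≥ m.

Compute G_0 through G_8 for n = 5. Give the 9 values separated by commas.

G_0 = 5. HB_3(5) = 3 + 2. Bump = 6. G_1 = 5.
G_1 = 5. HB_4(5) = 4 + 1. Bump = 6. G_2 = 5.
G_2 = 5. HB_5(5) = 5. Bump = 6. G_3 = 5.
G_3 = 5. HB_6(5) = 5. Bump = 5. G_4 = 4.
G_4 = 4. HB_7(4) = 4. Bump = 4. G_5 = 3.
G_5 = 3. HB_8(3) = 3. Bump = 3. G_6 = 2.
G_6 = 2. HB_9(2) = 2. Bump = 2. G_7 = 1.
G_7 = 1. HB_10(1) = 1. Bump = 1. G_8 = 0.

5, 5, 5, 5, 4, 3, 2, 1, 0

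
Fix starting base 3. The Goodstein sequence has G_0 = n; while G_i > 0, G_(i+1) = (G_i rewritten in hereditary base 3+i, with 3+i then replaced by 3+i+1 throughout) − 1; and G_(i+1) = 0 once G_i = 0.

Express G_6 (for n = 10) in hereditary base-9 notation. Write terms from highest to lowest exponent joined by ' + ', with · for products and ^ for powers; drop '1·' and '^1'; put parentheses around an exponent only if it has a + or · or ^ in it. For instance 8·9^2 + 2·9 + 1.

4·9

base 3: 10 = 3^2 + 1; at 4: 4^2 + 1 = 17; next = 16
base 4: 16 = 4^2; at 5: 5^2 = 25; next = 24
base 5: 24 = 4·5 + 4; at 6: 4·6 + 4 = 28; next = 27
base 6: 27 = 4·6 + 3; at 7: 4·7 + 3 = 31; next = 30
base 7: 30 = 4·7 + 2; at 8: 4·8 + 2 = 34; next = 33
base 8: 33 = 4·8 + 1; at 9: 4·9 + 1 = 37; next = 36
base 9: 36 = 4·9; at 10: 4·10 = 40; next = 39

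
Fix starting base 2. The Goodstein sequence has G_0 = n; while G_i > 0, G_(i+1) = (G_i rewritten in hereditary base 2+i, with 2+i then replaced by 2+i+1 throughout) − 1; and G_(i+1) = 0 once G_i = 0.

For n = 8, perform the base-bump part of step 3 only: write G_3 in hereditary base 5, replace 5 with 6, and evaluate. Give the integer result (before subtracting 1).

G_0=8  [base 2] 2^(2 + 1)  →[2↦3]→  3^(3 + 1) = 81  −1 ⇒ G_1=80
G_1=80  [base 3] 2·3^3 + 2·3^2 + 2·3 + 2  →[3↦4]→  2·4^4 + 2·4^2 + 2·4 + 2 = 554  −1 ⇒ G_2=553
G_2=553  [base 4] 2·4^4 + 2·4^2 + 2·4 + 1  →[4↦5]→  2·5^5 + 2·5^2 + 2·5 + 1 = 6311  −1 ⇒ G_3=6310
G_3=6310  [base 5] 2·5^5 + 2·5^2 + 2·5  →[5↦6]→  2·6^6 + 2·6^2 + 2·6 = 93396  −1 ⇒ G_4=93395

93396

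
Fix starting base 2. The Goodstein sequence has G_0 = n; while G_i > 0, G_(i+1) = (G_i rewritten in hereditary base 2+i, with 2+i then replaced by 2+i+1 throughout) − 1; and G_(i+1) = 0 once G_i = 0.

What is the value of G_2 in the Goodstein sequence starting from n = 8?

553

G_0=8  [base 2] 2^(2 + 1)  →[2↦3]→  3^(3 + 1) = 81  −1 ⇒ G_1=80
G_1=80  [base 3] 2·3^3 + 2·3^2 + 2·3 + 2  →[3↦4]→  2·4^4 + 2·4^2 + 2·4 + 2 = 554  −1 ⇒ G_2=553
G_2=553  [base 4] 2·4^4 + 2·4^2 + 2·4 + 1  →[4↦5]→  2·5^5 + 2·5^2 + 2·5 + 1 = 6311  −1 ⇒ G_3=6310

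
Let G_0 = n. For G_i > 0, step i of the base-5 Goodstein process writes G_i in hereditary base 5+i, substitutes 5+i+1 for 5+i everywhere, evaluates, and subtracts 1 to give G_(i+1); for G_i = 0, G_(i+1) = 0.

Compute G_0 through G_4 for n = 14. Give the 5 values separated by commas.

14, 15, 16, 17, 18

step 0: 14 = 2·5 + 4; sub 6 for 5: 2·6 + 4; = 16; G_1 = 16−1 = 15
step 1: 15 = 2·6 + 3; sub 7 for 6: 2·7 + 3; = 17; G_2 = 17−1 = 16
step 2: 16 = 2·7 + 2; sub 8 for 7: 2·8 + 2; = 18; G_3 = 18−1 = 17
step 3: 17 = 2·8 + 1; sub 9 for 8: 2·9 + 1; = 19; G_4 = 19−1 = 18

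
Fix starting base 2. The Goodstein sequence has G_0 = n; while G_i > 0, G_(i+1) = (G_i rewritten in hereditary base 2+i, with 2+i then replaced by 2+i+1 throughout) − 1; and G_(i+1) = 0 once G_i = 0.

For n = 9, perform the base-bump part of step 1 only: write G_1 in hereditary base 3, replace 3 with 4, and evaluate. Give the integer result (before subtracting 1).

1024

9 —HB2→ 2^(2 + 1) + 1 —bump→ 3^(3 + 1) + 1 = 82 —(−1)→ 81
81 —HB3→ 3^(3 + 1) —bump→ 4^(4 + 1) = 1024 —(−1)→ 1023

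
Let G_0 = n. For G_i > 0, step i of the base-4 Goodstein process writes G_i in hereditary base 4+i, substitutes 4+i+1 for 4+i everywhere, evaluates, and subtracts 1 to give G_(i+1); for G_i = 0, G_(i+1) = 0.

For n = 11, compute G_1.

12

step 0: 11 = 2·4 + 3; sub 5 for 4: 2·5 + 3; = 13; G_1 = 13−1 = 12
step 1: 12 = 2·5 + 2; sub 6 for 5: 2·6 + 2; = 14; G_2 = 14−1 = 13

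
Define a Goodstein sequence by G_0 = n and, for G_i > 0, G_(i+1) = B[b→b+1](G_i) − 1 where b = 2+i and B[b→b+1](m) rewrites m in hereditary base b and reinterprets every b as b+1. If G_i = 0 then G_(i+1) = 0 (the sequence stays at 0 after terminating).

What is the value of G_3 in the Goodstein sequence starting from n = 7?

3127

[0] 7 ≡ 2^2 + 2 + 1 (base 2). Lift 3: 31. −1: 30.
[1] 30 ≡ 3^3 + 3 (base 3). Lift 4: 260. −1: 259.
[2] 259 ≡ 4^4 + 3 (base 4). Lift 5: 3128. −1: 3127.
[3] 3127 ≡ 5^5 + 2 (base 5). Lift 6: 46658. −1: 46657.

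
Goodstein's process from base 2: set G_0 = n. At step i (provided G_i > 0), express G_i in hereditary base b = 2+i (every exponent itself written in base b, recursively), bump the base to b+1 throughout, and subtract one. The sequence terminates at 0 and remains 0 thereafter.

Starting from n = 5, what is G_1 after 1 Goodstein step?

i=0: 5 = 2^2 + 1 (b=2); 2→3: 3^3 + 1 = 28; 28−1 = 27
i=1: 27 = 3^3 (b=3); 3→4: 4^4 = 256; 256−1 = 255

27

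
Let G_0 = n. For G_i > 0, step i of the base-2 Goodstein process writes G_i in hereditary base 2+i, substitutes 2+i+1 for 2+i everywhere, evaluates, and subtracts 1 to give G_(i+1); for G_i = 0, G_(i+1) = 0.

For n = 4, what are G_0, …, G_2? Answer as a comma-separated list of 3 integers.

4, 26, 41

4 —HB2→ 2^2 —bump→ 3^3 = 27 —(−1)→ 26
26 —HB3→ 2·3^2 + 2·3 + 2 —bump→ 2·4^2 + 2·4 + 2 = 42 —(−1)→ 41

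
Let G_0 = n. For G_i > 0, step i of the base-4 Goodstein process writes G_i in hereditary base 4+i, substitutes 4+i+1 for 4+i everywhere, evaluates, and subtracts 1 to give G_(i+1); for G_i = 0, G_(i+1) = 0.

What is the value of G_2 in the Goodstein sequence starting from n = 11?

13

base 4: 11 = 2·4 + 3; at 5: 2·5 + 3 = 13; next = 12
base 5: 12 = 2·5 + 2; at 6: 2·6 + 2 = 14; next = 13
base 6: 13 = 2·6 + 1; at 7: 2·7 + 1 = 15; next = 14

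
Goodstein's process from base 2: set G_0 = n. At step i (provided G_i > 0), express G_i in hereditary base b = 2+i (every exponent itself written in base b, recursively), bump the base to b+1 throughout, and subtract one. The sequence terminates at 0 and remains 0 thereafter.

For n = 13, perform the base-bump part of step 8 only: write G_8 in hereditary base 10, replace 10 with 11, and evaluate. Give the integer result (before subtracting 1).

3138428381104

step 0: 13 = 2^(2 + 1) + 2^2 + 1; sub 3 for 2: 3^(3 + 1) + 3^3 + 1; = 109; G_1 = 109−1 = 108
step 1: 108 = 3^(3 + 1) + 3^3; sub 4 for 3: 4^(4 + 1) + 4^4; = 1280; G_2 = 1280−1 = 1279
step 2: 1279 = 4^(4 + 1) + 3·4^3 + 3·4^2 + 3·4 + 3; sub 5 for 4: 5^(5 + 1) + 3·5^3 + 3·5^2 + 3·5 + 3; = 16093; G_3 = 16093−1 = 16092
step 3: 16092 = 5^(5 + 1) + 3·5^3 + 3·5^2 + 3·5 + 2; sub 6 for 5: 6^(6 + 1) + 3·6^3 + 3·6^2 + 3·6 + 2; = 280712; G_4 = 280712−1 = 280711
step 4: 280711 = 6^(6 + 1) + 3·6^3 + 3·6^2 + 3·6 + 1; sub 7 for 6: 7^(7 + 1) + 3·7^3 + 3·7^2 + 3·7 + 1; = 5765999; G_5 = 5765999−1 = 5765998
step 5: 5765998 = 7^(7 + 1) + 3·7^3 + 3·7^2 + 3·7; sub 8 for 7: 8^(8 + 1) + 3·8^3 + 3·8^2 + 3·8; = 134219480; G_6 = 134219480−1 = 134219479
step 6: 134219479 = 8^(8 + 1) + 3·8^3 + 3·8^2 + 2·8 + 7; sub 9 for 8: 9^(9 + 1) + 3·9^3 + 3·9^2 + 2·9 + 7; = 3486786856; G_7 = 3486786856−1 = 3486786855
step 7: 3486786855 = 9^(9 + 1) + 3·9^3 + 3·9^2 + 2·9 + 6; sub 10 for 9: 10^(10 + 1) + 3·10^3 + 3·10^2 + 2·10 + 6; = 100000003326; G_8 = 100000003326−1 = 100000003325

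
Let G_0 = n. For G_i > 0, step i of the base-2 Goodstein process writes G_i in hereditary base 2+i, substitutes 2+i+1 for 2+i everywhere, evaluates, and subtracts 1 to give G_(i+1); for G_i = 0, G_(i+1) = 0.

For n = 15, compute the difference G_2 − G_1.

1172

(0) 15|_2 = 2^(2 + 1) + 2^2 + 2 + 1 ↦ 3^(3 + 1) + 3^3 + 3 + 1|_3 = 112 ⇒ 111
(1) 111|_3 = 3^(3 + 1) + 3^3 + 3 ↦ 4^(4 + 1) + 4^4 + 4|_4 = 1284 ⇒ 1283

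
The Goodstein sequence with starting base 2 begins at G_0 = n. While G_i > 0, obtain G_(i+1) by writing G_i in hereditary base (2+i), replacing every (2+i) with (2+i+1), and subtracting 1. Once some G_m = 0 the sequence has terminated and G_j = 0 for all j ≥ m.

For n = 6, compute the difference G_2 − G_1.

step 0: 6 = 2^2 + 2; sub 3 for 2: 3^3 + 3; = 30; G_1 = 30−1 = 29
step 1: 29 = 3^3 + 2; sub 4 for 3: 4^4 + 2; = 258; G_2 = 258−1 = 257

228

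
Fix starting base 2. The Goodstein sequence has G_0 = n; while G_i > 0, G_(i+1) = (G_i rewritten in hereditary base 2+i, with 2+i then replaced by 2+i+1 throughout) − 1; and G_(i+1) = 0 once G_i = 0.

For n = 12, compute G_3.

step 0: 12 = 2^(2 + 1) + 2^2; sub 3 for 2: 3^(3 + 1) + 3^3; = 108; G_1 = 108−1 = 107
step 1: 107 = 3^(3 + 1) + 2·3^2 + 2·3 + 2; sub 4 for 3: 4^(4 + 1) + 2·4^2 + 2·4 + 2; = 1066; G_2 = 1066−1 = 1065
step 2: 1065 = 4^(4 + 1) + 2·4^2 + 2·4 + 1; sub 5 for 4: 5^(5 + 1) + 2·5^2 + 2·5 + 1; = 15686; G_3 = 15686−1 = 15685
step 3: 15685 = 5^(5 + 1) + 2·5^2 + 2·5; sub 6 for 5: 6^(6 + 1) + 2·6^2 + 2·6; = 280020; G_4 = 280020−1 = 280019

15685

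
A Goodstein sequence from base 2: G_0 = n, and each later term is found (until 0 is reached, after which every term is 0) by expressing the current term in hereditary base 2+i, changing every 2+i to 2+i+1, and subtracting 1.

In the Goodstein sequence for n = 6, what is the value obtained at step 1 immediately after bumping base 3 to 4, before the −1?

6 —HB2→ 2^2 + 2 —bump→ 3^3 + 3 = 30 —(−1)→ 29
29 —HB3→ 3^3 + 2 —bump→ 4^4 + 2 = 258 —(−1)→ 257

258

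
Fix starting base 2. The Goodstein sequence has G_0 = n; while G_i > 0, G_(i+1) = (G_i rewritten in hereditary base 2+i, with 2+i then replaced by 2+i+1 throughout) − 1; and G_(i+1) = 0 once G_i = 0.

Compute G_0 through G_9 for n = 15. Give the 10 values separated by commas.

15, 111, 1283, 18752, 326593, 6588344, 150994943, 3524450280, 100077777775, 3138578427934

step 0: 15 = 2^(2 + 1) + 2^2 + 2 + 1; sub 3 for 2: 3^(3 + 1) + 3^3 + 3 + 1; = 112; G_1 = 112−1 = 111
step 1: 111 = 3^(3 + 1) + 3^3 + 3; sub 4 for 3: 4^(4 + 1) + 4^4 + 4; = 1284; G_2 = 1284−1 = 1283
step 2: 1283 = 4^(4 + 1) + 4^4 + 3; sub 5 for 4: 5^(5 + 1) + 5^5 + 3; = 18753; G_3 = 18753−1 = 18752
step 3: 18752 = 5^(5 + 1) + 5^5 + 2; sub 6 for 5: 6^(6 + 1) + 6^6 + 2; = 326594; G_4 = 326594−1 = 326593
step 4: 326593 = 6^(6 + 1) + 6^6 + 1; sub 7 for 6: 7^(7 + 1) + 7^7 + 1; = 6588345; G_5 = 6588345−1 = 6588344
step 5: 6588344 = 7^(7 + 1) + 7^7; sub 8 for 7: 8^(8 + 1) + 8^8; = 150994944; G_6 = 150994944−1 = 150994943
step 6: 150994943 = 8^(8 + 1) + 7·8^7 + 7·8^6 + 7·8^5 + 7·8^4 + 7·8^3 + 7·8^2 + 7·8 + 7; sub 9 for 8: 9^(9 + 1) + 7·9^7 + 7·9^6 + 7·9^5 + 7·9^4 + 7·9^3 + 7·9^2 + 7·9 + 7; = 3524450281; G_7 = 3524450281−1 = 3524450280
step 7: 3524450280 = 9^(9 + 1) + 7·9^7 + 7·9^6 + 7·9^5 + 7·9^4 + 7·9^3 + 7·9^2 + 7·9 + 6; sub 10 for 9: 10^(10 + 1) + 7·10^7 + 7·10^6 + 7·10^5 + 7·10^4 + 7·10^3 + 7·10^2 + 7·10 + 6; = 100077777776; G_8 = 100077777776−1 = 100077777775
step 8: 100077777775 = 10^(10 + 1) + 7·10^7 + 7·10^6 + 7·10^5 + 7·10^4 + 7·10^3 + 7·10^2 + 7·10 + 5; sub 11 for 10: 11^(11 + 1) + 7·11^7 + 7·11^6 + 7·11^5 + 7·11^4 + 7·11^3 + 7·11^2 + 7·11 + 5; = 3138578427935; G_9 = 3138578427935−1 = 3138578427934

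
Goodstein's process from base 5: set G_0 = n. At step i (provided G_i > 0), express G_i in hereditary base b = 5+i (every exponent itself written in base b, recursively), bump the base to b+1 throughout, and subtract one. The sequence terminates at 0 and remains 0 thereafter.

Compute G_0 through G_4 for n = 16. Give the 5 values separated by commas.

16 —HB5→ 3·5 + 1 —bump→ 3·6 + 1 = 19 —(−1)→ 18
18 —HB6→ 3·6 —bump→ 3·7 = 21 —(−1)→ 20
20 —HB7→ 2·7 + 6 —bump→ 2·8 + 6 = 22 —(−1)→ 21
21 —HB8→ 2·8 + 5 —bump→ 2·9 + 5 = 23 —(−1)→ 22

16, 18, 20, 21, 22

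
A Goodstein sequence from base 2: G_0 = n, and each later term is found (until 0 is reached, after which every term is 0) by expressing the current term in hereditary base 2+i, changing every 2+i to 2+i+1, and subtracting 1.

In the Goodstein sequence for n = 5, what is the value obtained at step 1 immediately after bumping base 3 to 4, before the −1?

256

[0] 5 ≡ 2^2 + 1 (base 2). Lift 3: 28. −1: 27.
[1] 27 ≡ 3^3 (base 3). Lift 4: 256. −1: 255.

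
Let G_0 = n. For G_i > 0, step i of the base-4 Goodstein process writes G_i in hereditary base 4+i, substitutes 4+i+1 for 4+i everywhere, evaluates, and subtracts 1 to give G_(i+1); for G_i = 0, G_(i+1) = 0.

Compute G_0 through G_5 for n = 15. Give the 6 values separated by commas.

G_0=15  [base 4] 3·4 + 3  →[4↦5]→  3·5 + 3 = 18  −1 ⇒ G_1=17
G_1=17  [base 5] 3·5 + 2  →[5↦6]→  3·6 + 2 = 20  −1 ⇒ G_2=19
G_2=19  [base 6] 3·6 + 1  →[6↦7]→  3·7 + 1 = 22  −1 ⇒ G_3=21
G_3=21  [base 7] 3·7  →[7↦8]→  3·8 = 24  −1 ⇒ G_4=23
G_4=23  [base 8] 2·8 + 7  →[8↦9]→  2·9 + 7 = 25  −1 ⇒ G_5=24

15, 17, 19, 21, 23, 24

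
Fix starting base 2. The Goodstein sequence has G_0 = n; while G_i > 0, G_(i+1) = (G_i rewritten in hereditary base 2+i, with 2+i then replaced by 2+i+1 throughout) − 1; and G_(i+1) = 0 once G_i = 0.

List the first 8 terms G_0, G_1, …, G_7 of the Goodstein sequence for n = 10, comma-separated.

10, 83, 1025, 15625, 279935, 4215754, 84073323, 1937434592

(0) 10|_2 = 2^(2 + 1) + 2 ↦ 3^(3 + 1) + 3|_3 = 84 ⇒ 83
(1) 83|_3 = 3^(3 + 1) + 2 ↦ 4^(4 + 1) + 2|_4 = 1026 ⇒ 1025
(2) 1025|_4 = 4^(4 + 1) + 1 ↦ 5^(5 + 1) + 1|_5 = 15626 ⇒ 15625
(3) 15625|_5 = 5^(5 + 1) ↦ 6^(6 + 1)|_6 = 279936 ⇒ 279935
(4) 279935|_6 = 5·6^6 + 5·6^5 + 5·6^4 + 5·6^3 + 5·6^2 + 5·6 + 5 ↦ 5·7^7 + 5·7^5 + 5·7^4 + 5·7^3 + 5·7^2 + 5·7 + 5|_7 = 4215755 ⇒ 4215754
(5) 4215754|_7 = 5·7^7 + 5·7^5 + 5·7^4 + 5·7^3 + 5·7^2 + 5·7 + 4 ↦ 5·8^8 + 5·8^5 + 5·8^4 + 5·8^3 + 5·8^2 + 5·8 + 4|_8 = 84073324 ⇒ 84073323
(6) 84073323|_8 = 5·8^8 + 5·8^5 + 5·8^4 + 5·8^3 + 5·8^2 + 5·8 + 3 ↦ 5·9^9 + 5·9^5 + 5·9^4 + 5·9^3 + 5·9^2 + 5·9 + 3|_9 = 1937434593 ⇒ 1937434592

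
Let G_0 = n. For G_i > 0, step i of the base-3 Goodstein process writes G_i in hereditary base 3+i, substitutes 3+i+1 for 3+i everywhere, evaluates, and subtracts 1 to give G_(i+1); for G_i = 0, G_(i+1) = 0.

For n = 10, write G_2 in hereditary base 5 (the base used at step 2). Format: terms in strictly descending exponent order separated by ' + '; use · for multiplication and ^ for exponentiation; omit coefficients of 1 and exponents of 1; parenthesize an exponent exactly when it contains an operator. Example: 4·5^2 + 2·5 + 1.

10 —HB3→ 3^2 + 1 —bump→ 4^2 + 1 = 17 —(−1)→ 16
16 —HB4→ 4^2 —bump→ 5^2 = 25 —(−1)→ 24
24 —HB5→ 4·5 + 4 —bump→ 4·6 + 4 = 28 —(−1)→ 27

4·5 + 4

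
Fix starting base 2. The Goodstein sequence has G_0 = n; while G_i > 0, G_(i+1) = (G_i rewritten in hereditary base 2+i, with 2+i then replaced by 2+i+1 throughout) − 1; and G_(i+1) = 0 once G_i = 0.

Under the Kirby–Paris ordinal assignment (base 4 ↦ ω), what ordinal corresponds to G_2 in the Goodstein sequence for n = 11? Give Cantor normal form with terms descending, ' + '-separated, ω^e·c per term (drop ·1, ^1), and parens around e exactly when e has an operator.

ω^(ω + 1) + 3

G_0 = 11. HB_2(11) = 2^(2 + 1) + 2 + 1. Bump = 85. G_1 = 84.
G_1 = 84. HB_3(84) = 3^(3 + 1) + 3. Bump = 1028. G_2 = 1027.
G_2 = 1027. HB_4(1027) = 4^(4 + 1) + 3. Bump = 15628. G_3 = 15627.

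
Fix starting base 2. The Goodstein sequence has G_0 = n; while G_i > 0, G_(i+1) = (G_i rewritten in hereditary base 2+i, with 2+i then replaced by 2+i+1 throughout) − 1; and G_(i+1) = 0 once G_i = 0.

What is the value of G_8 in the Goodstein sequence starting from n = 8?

G_0 = 8. HB_2(8) = 2^(2 + 1). Bump = 81. G_1 = 80.
G_1 = 80. HB_3(80) = 2·3^3 + 2·3^2 + 2·3 + 2. Bump = 554. G_2 = 553.
G_2 = 553. HB_4(553) = 2·4^4 + 2·4^2 + 2·4 + 1. Bump = 6311. G_3 = 6310.
G_3 = 6310. HB_5(6310) = 2·5^5 + 2·5^2 + 2·5. Bump = 93396. G_4 = 93395.
G_4 = 93395. HB_6(93395) = 2·6^6 + 2·6^2 + 6 + 5. Bump = 1647196. G_5 = 1647195.
G_5 = 1647195. HB_7(1647195) = 2·7^7 + 2·7^2 + 7 + 4. Bump = 33554572. G_6 = 33554571.
G_6 = 33554571. HB_8(33554571) = 2·8^8 + 2·8^2 + 8 + 3. Bump = 774841152. G_7 = 774841151.
G_7 = 774841151. HB_9(774841151) = 2·9^9 + 2·9^2 + 9 + 2. Bump = 20000000212. G_8 = 20000000211.

20000000211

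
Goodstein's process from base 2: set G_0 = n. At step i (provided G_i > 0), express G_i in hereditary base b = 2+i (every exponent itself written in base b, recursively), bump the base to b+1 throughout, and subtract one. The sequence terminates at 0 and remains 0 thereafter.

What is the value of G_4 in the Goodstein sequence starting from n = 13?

(0) 13|_2 = 2^(2 + 1) + 2^2 + 1 ↦ 3^(3 + 1) + 3^3 + 1|_3 = 109 ⇒ 108
(1) 108|_3 = 3^(3 + 1) + 3^3 ↦ 4^(4 + 1) + 4^4|_4 = 1280 ⇒ 1279
(2) 1279|_4 = 4^(4 + 1) + 3·4^3 + 3·4^2 + 3·4 + 3 ↦ 5^(5 + 1) + 3·5^3 + 3·5^2 + 3·5 + 3|_5 = 16093 ⇒ 16092
(3) 16092|_5 = 5^(5 + 1) + 3·5^3 + 3·5^2 + 3·5 + 2 ↦ 6^(6 + 1) + 3·6^3 + 3·6^2 + 3·6 + 2|_6 = 280712 ⇒ 280711
(4) 280711|_6 = 6^(6 + 1) + 3·6^3 + 3·6^2 + 3·6 + 1 ↦ 7^(7 + 1) + 3·7^3 + 3·7^2 + 3·7 + 1|_7 = 5765999 ⇒ 5765998

280711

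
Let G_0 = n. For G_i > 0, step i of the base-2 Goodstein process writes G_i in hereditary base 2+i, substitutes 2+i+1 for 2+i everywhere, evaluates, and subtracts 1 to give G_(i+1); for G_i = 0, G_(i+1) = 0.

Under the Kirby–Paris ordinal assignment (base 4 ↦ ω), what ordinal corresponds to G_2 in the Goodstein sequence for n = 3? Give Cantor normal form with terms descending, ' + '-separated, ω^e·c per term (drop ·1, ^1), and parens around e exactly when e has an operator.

3

i=0: 3 = 2 + 1 (b=2); 2→3: 3 + 1 = 4; 4−1 = 3
i=1: 3 = 3 (b=3); 3→4: 4 = 4; 4−1 = 3
i=2: 3 = 3 (b=4); 4→5: 3 = 3; 3−1 = 2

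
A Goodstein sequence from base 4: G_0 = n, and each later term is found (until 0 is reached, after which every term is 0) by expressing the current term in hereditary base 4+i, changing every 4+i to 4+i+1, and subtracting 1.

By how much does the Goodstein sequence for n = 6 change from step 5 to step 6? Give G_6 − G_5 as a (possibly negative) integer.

-1

G_0 = 6. HB_4(6) = 4 + 2. Bump = 7. G_1 = 6.
G_1 = 6. HB_5(6) = 5 + 1. Bump = 7. G_2 = 6.
G_2 = 6. HB_6(6) = 6. Bump = 7. G_3 = 6.
G_3 = 6. HB_7(6) = 6. Bump = 6. G_4 = 5.
G_4 = 5. HB_8(5) = 5. Bump = 5. G_5 = 4.
G_5 = 4. HB_9(4) = 4. Bump = 4. G_6 = 3.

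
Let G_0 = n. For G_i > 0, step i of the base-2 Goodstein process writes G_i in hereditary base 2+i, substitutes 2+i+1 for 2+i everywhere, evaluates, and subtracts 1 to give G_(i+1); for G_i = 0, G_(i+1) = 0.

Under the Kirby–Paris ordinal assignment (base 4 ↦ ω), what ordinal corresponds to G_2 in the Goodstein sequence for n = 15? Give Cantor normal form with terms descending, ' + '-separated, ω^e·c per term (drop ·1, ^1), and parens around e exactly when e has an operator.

ω^(ω + 1) + ω^ω + 3

(0) 15|_2 = 2^(2 + 1) + 2^2 + 2 + 1 ↦ 3^(3 + 1) + 3^3 + 3 + 1|_3 = 112 ⇒ 111
(1) 111|_3 = 3^(3 + 1) + 3^3 + 3 ↦ 4^(4 + 1) + 4^4 + 4|_4 = 1284 ⇒ 1283
(2) 1283|_4 = 4^(4 + 1) + 4^4 + 3 ↦ 5^(5 + 1) + 5^5 + 3|_5 = 18753 ⇒ 18752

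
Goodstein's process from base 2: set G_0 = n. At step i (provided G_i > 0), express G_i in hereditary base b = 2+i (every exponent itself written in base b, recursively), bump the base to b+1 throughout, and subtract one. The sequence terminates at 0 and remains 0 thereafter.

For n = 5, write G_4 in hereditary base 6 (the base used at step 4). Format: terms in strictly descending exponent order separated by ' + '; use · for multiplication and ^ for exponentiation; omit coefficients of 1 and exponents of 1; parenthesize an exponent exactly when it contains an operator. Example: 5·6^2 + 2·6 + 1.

base 2: 5 = 2^2 + 1; at 3: 3^3 + 1 = 28; next = 27
base 3: 27 = 3^3; at 4: 4^4 = 256; next = 255
base 4: 255 = 3·4^3 + 3·4^2 + 3·4 + 3; at 5: 3·5^3 + 3·5^2 + 3·5 + 3 = 468; next = 467
base 5: 467 = 3·5^3 + 3·5^2 + 3·5 + 2; at 6: 3·6^3 + 3·6^2 + 3·6 + 2 = 776; next = 775

3·6^3 + 3·6^2 + 3·6 + 1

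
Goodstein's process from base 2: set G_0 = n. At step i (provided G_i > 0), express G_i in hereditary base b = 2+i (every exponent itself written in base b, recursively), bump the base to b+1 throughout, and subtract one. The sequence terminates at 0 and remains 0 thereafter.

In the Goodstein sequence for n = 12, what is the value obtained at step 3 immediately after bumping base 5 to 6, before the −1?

280020

step 0: 12 = 2^(2 + 1) + 2^2; sub 3 for 2: 3^(3 + 1) + 3^3; = 108; G_1 = 108−1 = 107
step 1: 107 = 3^(3 + 1) + 2·3^2 + 2·3 + 2; sub 4 for 3: 4^(4 + 1) + 2·4^2 + 2·4 + 2; = 1066; G_2 = 1066−1 = 1065
step 2: 1065 = 4^(4 + 1) + 2·4^2 + 2·4 + 1; sub 5 for 4: 5^(5 + 1) + 2·5^2 + 2·5 + 1; = 15686; G_3 = 15686−1 = 15685
step 3: 15685 = 5^(5 + 1) + 2·5^2 + 2·5; sub 6 for 5: 6^(6 + 1) + 2·6^2 + 2·6; = 280020; G_4 = 280020−1 = 280019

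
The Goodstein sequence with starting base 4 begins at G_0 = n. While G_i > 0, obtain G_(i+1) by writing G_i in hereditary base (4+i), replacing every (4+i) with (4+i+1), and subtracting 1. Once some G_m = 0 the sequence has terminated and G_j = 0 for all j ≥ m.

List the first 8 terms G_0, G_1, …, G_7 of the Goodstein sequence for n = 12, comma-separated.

G_0 = 12. HB_4(12) = 3·4. Bump = 15. G_1 = 14.
G_1 = 14. HB_5(14) = 2·5 + 4. Bump = 16. G_2 = 15.
G_2 = 15. HB_6(15) = 2·6 + 3. Bump = 17. G_3 = 16.
G_3 = 16. HB_7(16) = 2·7 + 2. Bump = 18. G_4 = 17.
G_4 = 17. HB_8(17) = 2·8 + 1. Bump = 19. G_5 = 18.
G_5 = 18. HB_9(18) = 2·9. Bump = 20. G_6 = 19.
G_6 = 19. HB_10(19) = 10 + 9. Bump = 20. G_7 = 19.

12, 14, 15, 16, 17, 18, 19, 19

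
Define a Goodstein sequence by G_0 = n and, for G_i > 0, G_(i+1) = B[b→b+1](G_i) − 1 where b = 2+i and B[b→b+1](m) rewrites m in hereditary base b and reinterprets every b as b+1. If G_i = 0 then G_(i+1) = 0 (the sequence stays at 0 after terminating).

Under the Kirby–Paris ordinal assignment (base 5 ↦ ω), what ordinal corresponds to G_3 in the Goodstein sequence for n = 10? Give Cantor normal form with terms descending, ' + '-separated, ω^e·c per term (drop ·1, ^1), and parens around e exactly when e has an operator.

ω^(ω + 1)

G_0 = 10. HB_2(10) = 2^(2 + 1) + 2. Bump = 84. G_1 = 83.
G_1 = 83. HB_3(83) = 3^(3 + 1) + 2. Bump = 1026. G_2 = 1025.
G_2 = 1025. HB_4(1025) = 4^(4 + 1) + 1. Bump = 15626. G_3 = 15625.
G_3 = 15625. HB_5(15625) = 5^(5 + 1). Bump = 279936. G_4 = 279935.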